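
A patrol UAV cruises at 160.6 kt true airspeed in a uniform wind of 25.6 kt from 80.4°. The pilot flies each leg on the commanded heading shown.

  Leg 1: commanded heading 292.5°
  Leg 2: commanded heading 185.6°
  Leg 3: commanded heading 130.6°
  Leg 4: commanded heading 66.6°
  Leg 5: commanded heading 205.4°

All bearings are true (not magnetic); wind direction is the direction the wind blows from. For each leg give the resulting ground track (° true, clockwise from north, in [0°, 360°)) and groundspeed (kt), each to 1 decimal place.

Leg 1: track=288.2°, groundspeed=182.8 kt
Leg 2: track=194.0°, groundspeed=169.1 kt
Leg 3: track=138.4°, groundspeed=145.5 kt
Leg 4: track=64.0°, groundspeed=135.9 kt
Leg 5: track=212.2°, groundspeed=176.5 kt

Leg 1: heading 292.5°; drift -4.3° → track 288.2°, groundspeed 182.8 kt
Leg 2: heading 185.6°; drift +8.4° → track 194.0°, groundspeed 169.1 kt
Leg 3: heading 130.6°; drift +7.8° → track 138.4°, groundspeed 145.5 kt
Leg 4: heading 66.6°; drift -2.6° → track 64.0°, groundspeed 135.9 kt
Leg 5: heading 205.4°; drift +6.8° → track 212.2°, groundspeed 176.5 kt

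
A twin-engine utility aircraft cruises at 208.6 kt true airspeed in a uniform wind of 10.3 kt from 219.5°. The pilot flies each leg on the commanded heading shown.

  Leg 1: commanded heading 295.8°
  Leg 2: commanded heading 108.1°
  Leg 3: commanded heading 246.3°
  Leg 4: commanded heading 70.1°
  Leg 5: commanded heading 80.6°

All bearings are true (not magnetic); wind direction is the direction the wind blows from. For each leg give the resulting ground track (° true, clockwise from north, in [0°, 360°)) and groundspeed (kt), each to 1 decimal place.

Leg 1: track=298.6°, groundspeed=206.4 kt
Leg 2: track=105.5°, groundspeed=212.6 kt
Leg 3: track=247.6°, groundspeed=199.5 kt
Leg 4: track=68.7°, groundspeed=217.5 kt
Leg 5: track=78.8°, groundspeed=216.5 kt

Leg 1: heading 295.8°; drift +2.8° → track 298.6°, groundspeed 206.4 kt
Leg 2: heading 108.1°; drift -2.6° → track 105.5°, groundspeed 212.6 kt
Leg 3: heading 246.3°; drift +1.3° → track 247.6°, groundspeed 199.5 kt
Leg 4: heading 70.1°; drift -1.4° → track 68.7°, groundspeed 217.5 kt
Leg 5: heading 80.6°; drift -1.8° → track 78.8°, groundspeed 216.5 kt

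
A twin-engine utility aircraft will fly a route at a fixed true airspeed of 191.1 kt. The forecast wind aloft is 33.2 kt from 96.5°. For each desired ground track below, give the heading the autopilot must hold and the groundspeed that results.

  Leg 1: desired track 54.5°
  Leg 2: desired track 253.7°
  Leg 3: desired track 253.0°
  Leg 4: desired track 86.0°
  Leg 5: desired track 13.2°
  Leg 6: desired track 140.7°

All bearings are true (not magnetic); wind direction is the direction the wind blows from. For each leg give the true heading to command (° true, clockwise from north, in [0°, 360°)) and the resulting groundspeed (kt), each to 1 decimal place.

Leg 1: desired track 54.5°; wind correction +6.7° → command heading 61.2°, groundspeed 165.1 kt
Leg 2: desired track 253.7°; wind correction -3.9° → command heading 249.8°, groundspeed 221.3 kt
Leg 3: desired track 253.0°; wind correction -4.0° → command heading 249.0°, groundspeed 221.1 kt
Leg 4: desired track 86.0°; wind correction +1.8° → command heading 87.8°, groundspeed 158.4 kt
Leg 5: desired track 13.2°; wind correction +9.9° → command heading 23.1°, groundspeed 184.4 kt
Leg 6: desired track 140.7°; wind correction -7.0° → command heading 133.7°, groundspeed 165.9 kt

Leg 1: heading=61.2°, groundspeed=165.1 kt
Leg 2: heading=249.8°, groundspeed=221.3 kt
Leg 3: heading=249.0°, groundspeed=221.1 kt
Leg 4: heading=87.8°, groundspeed=158.4 kt
Leg 5: heading=23.1°, groundspeed=184.4 kt
Leg 6: heading=133.7°, groundspeed=165.9 kt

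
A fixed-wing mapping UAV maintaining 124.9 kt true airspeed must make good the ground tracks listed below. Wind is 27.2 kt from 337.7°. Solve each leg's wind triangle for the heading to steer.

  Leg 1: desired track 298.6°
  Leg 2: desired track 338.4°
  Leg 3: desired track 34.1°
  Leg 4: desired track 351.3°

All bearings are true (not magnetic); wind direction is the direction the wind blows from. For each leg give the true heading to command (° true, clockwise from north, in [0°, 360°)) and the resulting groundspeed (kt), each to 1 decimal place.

Leg 1: desired track 298.6°; wind correction +7.9° → command heading 306.5°, groundspeed 102.6 kt
Leg 2: desired track 338.4°; wind correction -0.2° → command heading 338.2°, groundspeed 97.7 kt
Leg 3: desired track 34.1°; wind correction -10.5° → command heading 23.6°, groundspeed 107.8 kt
Leg 4: desired track 351.3°; wind correction -2.9° → command heading 348.4°, groundspeed 98.3 kt

Leg 1: heading=306.5°, groundspeed=102.6 kt
Leg 2: heading=338.2°, groundspeed=97.7 kt
Leg 3: heading=23.6°, groundspeed=107.8 kt
Leg 4: heading=348.4°, groundspeed=98.3 kt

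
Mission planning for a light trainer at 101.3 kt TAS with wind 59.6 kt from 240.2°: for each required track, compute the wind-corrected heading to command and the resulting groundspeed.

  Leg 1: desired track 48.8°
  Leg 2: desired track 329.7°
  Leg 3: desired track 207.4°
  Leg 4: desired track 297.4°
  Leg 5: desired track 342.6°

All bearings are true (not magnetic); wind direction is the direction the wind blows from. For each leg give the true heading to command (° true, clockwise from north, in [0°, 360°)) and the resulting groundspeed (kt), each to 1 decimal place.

Leg 1: heading=42.1°, groundspeed=159.0 kt
Leg 2: heading=293.7°, groundspeed=81.4 kt
Leg 3: heading=226.0°, groundspeed=45.9 kt
Leg 4: heading=267.8°, groundspeed=55.8 kt
Leg 5: heading=307.5°, groundspeed=95.7 kt

Leg 1: desired track 48.8°; wind correction -6.7° → command heading 42.1°, groundspeed 159.0 kt
Leg 2: desired track 329.7°; wind correction -36.0° → command heading 293.7°, groundspeed 81.4 kt
Leg 3: desired track 207.4°; wind correction +18.6° → command heading 226.0°, groundspeed 45.9 kt
Leg 4: desired track 297.4°; wind correction -29.6° → command heading 267.8°, groundspeed 55.8 kt
Leg 5: desired track 342.6°; wind correction -35.1° → command heading 307.5°, groundspeed 95.7 kt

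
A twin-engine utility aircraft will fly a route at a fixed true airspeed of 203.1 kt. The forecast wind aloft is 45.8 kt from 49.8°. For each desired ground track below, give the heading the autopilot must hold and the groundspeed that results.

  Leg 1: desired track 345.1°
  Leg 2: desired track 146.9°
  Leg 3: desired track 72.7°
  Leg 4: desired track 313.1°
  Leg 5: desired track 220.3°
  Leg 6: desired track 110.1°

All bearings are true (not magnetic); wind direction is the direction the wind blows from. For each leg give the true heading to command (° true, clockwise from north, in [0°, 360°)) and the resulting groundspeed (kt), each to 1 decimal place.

Leg 1: heading=356.9°, groundspeed=179.3 kt
Leg 2: heading=134.0°, groundspeed=203.6 kt
Leg 3: heading=67.7°, groundspeed=160.1 kt
Leg 4: heading=326.0°, groundspeed=203.3 kt
Leg 5: heading=218.2°, groundspeed=248.1 kt
Leg 6: heading=98.8°, groundspeed=176.5 kt

Leg 1: desired track 345.1°; wind correction +11.8° → command heading 356.9°, groundspeed 179.3 kt
Leg 2: desired track 146.9°; wind correction -12.9° → command heading 134.0°, groundspeed 203.6 kt
Leg 3: desired track 72.7°; wind correction -5.0° → command heading 67.7°, groundspeed 160.1 kt
Leg 4: desired track 313.1°; wind correction +12.9° → command heading 326.0°, groundspeed 203.3 kt
Leg 5: desired track 220.3°; wind correction -2.1° → command heading 218.2°, groundspeed 248.1 kt
Leg 6: desired track 110.1°; wind correction -11.3° → command heading 98.8°, groundspeed 176.5 kt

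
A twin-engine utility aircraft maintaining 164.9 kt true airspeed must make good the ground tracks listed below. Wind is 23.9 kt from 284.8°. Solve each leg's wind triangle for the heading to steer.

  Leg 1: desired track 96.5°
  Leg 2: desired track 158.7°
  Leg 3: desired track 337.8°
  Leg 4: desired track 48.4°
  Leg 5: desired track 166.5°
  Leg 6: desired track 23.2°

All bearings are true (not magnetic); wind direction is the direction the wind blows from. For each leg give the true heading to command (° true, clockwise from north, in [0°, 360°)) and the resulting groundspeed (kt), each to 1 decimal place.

Leg 1: desired track 96.5°; wind correction -1.2° → command heading 95.3°, groundspeed 188.5 kt
Leg 2: desired track 158.7°; wind correction +6.7° → command heading 165.4°, groundspeed 177.8 kt
Leg 3: desired track 337.8°; wind correction -6.6° → command heading 331.2°, groundspeed 149.4 kt
Leg 4: desired track 48.4°; wind correction -6.9° → command heading 41.5°, groundspeed 176.9 kt
Leg 5: desired track 166.5°; wind correction +7.3° → command heading 173.8°, groundspeed 174.9 kt
Leg 6: desired track 23.2°; wind correction -8.2° → command heading 15.0°, groundspeed 166.7 kt

Leg 1: heading=95.3°, groundspeed=188.5 kt
Leg 2: heading=165.4°, groundspeed=177.8 kt
Leg 3: heading=331.2°, groundspeed=149.4 kt
Leg 4: heading=41.5°, groundspeed=176.9 kt
Leg 5: heading=173.8°, groundspeed=174.9 kt
Leg 6: heading=15.0°, groundspeed=166.7 kt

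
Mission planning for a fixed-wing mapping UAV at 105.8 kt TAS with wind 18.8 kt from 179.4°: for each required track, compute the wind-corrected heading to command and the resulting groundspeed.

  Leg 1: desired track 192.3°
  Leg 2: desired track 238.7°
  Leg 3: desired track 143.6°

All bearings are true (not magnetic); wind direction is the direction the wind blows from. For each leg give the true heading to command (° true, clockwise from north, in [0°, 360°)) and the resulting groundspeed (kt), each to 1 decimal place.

Leg 1: heading=190.0°, groundspeed=87.4 kt
Leg 2: heading=229.9°, groundspeed=95.0 kt
Leg 3: heading=149.6°, groundspeed=90.0 kt

Leg 1: desired track 192.3°; wind correction -2.3° → command heading 190.0°, groundspeed 87.4 kt
Leg 2: desired track 238.7°; wind correction -8.8° → command heading 229.9°, groundspeed 95.0 kt
Leg 3: desired track 143.6°; wind correction +6.0° → command heading 149.6°, groundspeed 90.0 kt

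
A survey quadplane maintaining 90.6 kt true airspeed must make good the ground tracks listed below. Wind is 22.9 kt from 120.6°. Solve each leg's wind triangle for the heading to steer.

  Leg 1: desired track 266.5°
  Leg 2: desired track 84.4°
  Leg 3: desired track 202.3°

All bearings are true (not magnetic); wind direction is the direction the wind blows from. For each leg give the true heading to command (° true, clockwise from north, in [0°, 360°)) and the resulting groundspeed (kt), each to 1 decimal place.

Leg 1: heading=258.4°, groundspeed=108.6 kt
Leg 2: heading=93.0°, groundspeed=71.1 kt
Leg 3: heading=187.8°, groundspeed=84.4 kt

Leg 1: desired track 266.5°; wind correction -8.1° → command heading 258.4°, groundspeed 108.6 kt
Leg 2: desired track 84.4°; wind correction +8.6° → command heading 93.0°, groundspeed 71.1 kt
Leg 3: desired track 202.3°; wind correction -14.5° → command heading 187.8°, groundspeed 84.4 kt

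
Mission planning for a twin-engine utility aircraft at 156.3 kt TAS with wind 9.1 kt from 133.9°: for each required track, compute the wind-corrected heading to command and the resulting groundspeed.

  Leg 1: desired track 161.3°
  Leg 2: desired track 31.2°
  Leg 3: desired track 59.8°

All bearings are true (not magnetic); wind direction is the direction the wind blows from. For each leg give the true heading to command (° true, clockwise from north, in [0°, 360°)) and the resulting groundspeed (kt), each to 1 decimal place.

Leg 1: heading=159.8°, groundspeed=148.2 kt
Leg 2: heading=34.5°, groundspeed=158.0 kt
Leg 3: heading=63.0°, groundspeed=153.6 kt

Leg 1: desired track 161.3°; wind correction -1.5° → command heading 159.8°, groundspeed 148.2 kt
Leg 2: desired track 31.2°; wind correction +3.3° → command heading 34.5°, groundspeed 158.0 kt
Leg 3: desired track 59.8°; wind correction +3.2° → command heading 63.0°, groundspeed 153.6 kt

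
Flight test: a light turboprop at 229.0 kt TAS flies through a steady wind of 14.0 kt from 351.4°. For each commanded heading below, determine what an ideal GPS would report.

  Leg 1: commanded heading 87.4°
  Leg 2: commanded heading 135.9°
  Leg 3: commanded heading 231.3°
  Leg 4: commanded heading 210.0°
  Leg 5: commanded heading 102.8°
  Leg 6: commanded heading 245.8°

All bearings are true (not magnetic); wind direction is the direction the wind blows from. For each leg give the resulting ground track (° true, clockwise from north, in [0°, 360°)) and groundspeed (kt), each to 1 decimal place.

Leg 1: heading 87.4°; drift +3.5° → track 90.9°, groundspeed 230.9 kt
Leg 2: heading 135.9°; drift +1.9° → track 137.8°, groundspeed 240.5 kt
Leg 3: heading 231.3°; drift -2.9° → track 228.4°, groundspeed 236.3 kt
Leg 4: heading 210.0°; drift -2.1° → track 207.9°, groundspeed 240.1 kt
Leg 5: heading 102.8°; drift +3.2° → track 106.0°, groundspeed 234.5 kt
Leg 6: heading 245.8°; drift -3.3° → track 242.5°, groundspeed 233.2 kt

Leg 1: track=90.9°, groundspeed=230.9 kt
Leg 2: track=137.8°, groundspeed=240.5 kt
Leg 3: track=228.4°, groundspeed=236.3 kt
Leg 4: track=207.9°, groundspeed=240.1 kt
Leg 5: track=106.0°, groundspeed=234.5 kt
Leg 6: track=242.5°, groundspeed=233.2 kt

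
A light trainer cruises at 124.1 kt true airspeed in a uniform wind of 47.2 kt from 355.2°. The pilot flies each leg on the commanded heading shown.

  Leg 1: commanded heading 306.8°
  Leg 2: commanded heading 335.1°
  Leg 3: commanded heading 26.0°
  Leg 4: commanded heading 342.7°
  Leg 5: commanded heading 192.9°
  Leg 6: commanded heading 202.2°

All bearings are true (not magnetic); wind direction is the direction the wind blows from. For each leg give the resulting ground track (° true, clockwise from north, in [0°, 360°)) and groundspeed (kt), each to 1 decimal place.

Leg 1: heading 306.8°; drift -20.8° → track 286.0°, groundspeed 99.3 kt
Leg 2: heading 335.1°; drift -11.5° → track 323.6°, groundspeed 81.4 kt
Leg 3: heading 26.0°; drift +16.1° → track 42.1°, groundspeed 87.0 kt
Leg 4: heading 342.7°; drift -7.5° → track 335.2°, groundspeed 78.7 kt
Leg 5: heading 192.9°; drift -4.9° → track 188.0°, groundspeed 169.7 kt
Leg 6: heading 202.2°; drift -7.3° → track 194.9°, groundspeed 167.5 kt

Leg 1: track=286.0°, groundspeed=99.3 kt
Leg 2: track=323.6°, groundspeed=81.4 kt
Leg 3: track=42.1°, groundspeed=87.0 kt
Leg 4: track=335.2°, groundspeed=78.7 kt
Leg 5: track=188.0°, groundspeed=169.7 kt
Leg 6: track=194.9°, groundspeed=167.5 kt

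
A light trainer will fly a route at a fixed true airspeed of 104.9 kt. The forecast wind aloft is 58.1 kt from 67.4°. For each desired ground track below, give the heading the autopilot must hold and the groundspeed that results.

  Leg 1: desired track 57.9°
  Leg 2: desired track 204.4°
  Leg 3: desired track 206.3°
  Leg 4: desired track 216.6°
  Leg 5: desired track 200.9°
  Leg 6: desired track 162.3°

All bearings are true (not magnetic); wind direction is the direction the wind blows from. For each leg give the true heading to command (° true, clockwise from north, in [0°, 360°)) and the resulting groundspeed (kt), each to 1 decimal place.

Leg 1: desired track 57.9°; wind correction +5.2° → command heading 63.1°, groundspeed 47.2 kt
Leg 2: desired track 204.4°; wind correction -22.2° → command heading 182.2°, groundspeed 139.6 kt
Leg 3: desired track 206.3°; wind correction -21.4° → command heading 184.9°, groundspeed 141.5 kt
Leg 4: desired track 216.6°; wind correction -16.5° → command heading 200.1°, groundspeed 150.5 kt
Leg 5: desired track 200.9°; wind correction -23.7° → command heading 177.2°, groundspeed 136.1 kt
Leg 6: desired track 162.3°; wind correction -33.5° → command heading 128.8°, groundspeed 92.4 kt

Leg 1: heading=63.1°, groundspeed=47.2 kt
Leg 2: heading=182.2°, groundspeed=139.6 kt
Leg 3: heading=184.9°, groundspeed=141.5 kt
Leg 4: heading=200.1°, groundspeed=150.5 kt
Leg 5: heading=177.2°, groundspeed=136.1 kt
Leg 6: heading=128.8°, groundspeed=92.4 kt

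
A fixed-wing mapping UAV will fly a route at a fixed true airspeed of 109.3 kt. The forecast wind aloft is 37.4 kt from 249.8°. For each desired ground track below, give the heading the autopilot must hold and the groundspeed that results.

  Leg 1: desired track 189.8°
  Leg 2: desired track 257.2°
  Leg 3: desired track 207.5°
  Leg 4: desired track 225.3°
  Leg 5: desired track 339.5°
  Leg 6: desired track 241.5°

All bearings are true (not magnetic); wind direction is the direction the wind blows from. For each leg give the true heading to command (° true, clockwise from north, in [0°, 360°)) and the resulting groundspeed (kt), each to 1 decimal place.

Leg 1: desired track 189.8°; wind correction +17.2° → command heading 207.0°, groundspeed 85.7 kt
Leg 2: desired track 257.2°; wind correction -2.5° → command heading 254.7°, groundspeed 72.1 kt
Leg 3: desired track 207.5°; wind correction +13.3° → command heading 220.8°, groundspeed 78.7 kt
Leg 4: desired track 225.3°; wind correction +8.2° → command heading 233.5°, groundspeed 74.2 kt
Leg 5: desired track 339.5°; wind correction -20.0° → command heading 319.5°, groundspeed 102.5 kt
Leg 6: desired track 241.5°; wind correction +2.8° → command heading 244.3°, groundspeed 72.2 kt

Leg 1: heading=207.0°, groundspeed=85.7 kt
Leg 2: heading=254.7°, groundspeed=72.1 kt
Leg 3: heading=220.8°, groundspeed=78.7 kt
Leg 4: heading=233.5°, groundspeed=74.2 kt
Leg 5: heading=319.5°, groundspeed=102.5 kt
Leg 6: heading=244.3°, groundspeed=72.2 kt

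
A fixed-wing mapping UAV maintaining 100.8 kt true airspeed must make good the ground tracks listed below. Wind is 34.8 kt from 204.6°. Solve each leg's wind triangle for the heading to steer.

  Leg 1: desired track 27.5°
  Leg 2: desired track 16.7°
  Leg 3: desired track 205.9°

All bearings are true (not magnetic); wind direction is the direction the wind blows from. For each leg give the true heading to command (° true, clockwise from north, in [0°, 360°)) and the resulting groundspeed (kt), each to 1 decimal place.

Leg 1: heading=28.5°, groundspeed=135.5 kt
Leg 2: heading=14.0°, groundspeed=135.2 kt
Leg 3: heading=205.5°, groundspeed=66.0 kt

Leg 1: desired track 27.5°; wind correction +1.0° → command heading 28.5°, groundspeed 135.5 kt
Leg 2: desired track 16.7°; wind correction -2.7° → command heading 14.0°, groundspeed 135.2 kt
Leg 3: desired track 205.9°; wind correction -0.4° → command heading 205.5°, groundspeed 66.0 kt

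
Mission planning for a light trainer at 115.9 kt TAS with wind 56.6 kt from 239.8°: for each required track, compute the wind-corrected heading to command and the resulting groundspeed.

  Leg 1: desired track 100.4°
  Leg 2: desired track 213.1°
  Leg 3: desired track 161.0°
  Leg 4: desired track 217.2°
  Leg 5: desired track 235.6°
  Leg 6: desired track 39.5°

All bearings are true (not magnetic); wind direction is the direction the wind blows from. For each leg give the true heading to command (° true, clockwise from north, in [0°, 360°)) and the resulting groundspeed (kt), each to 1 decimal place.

Leg 1: desired track 100.4°; wind correction +18.5° → command heading 118.9°, groundspeed 152.9 kt
Leg 2: desired track 213.1°; wind correction +12.7° → command heading 225.8°, groundspeed 62.5 kt
Leg 3: desired track 161.0°; wind correction +28.6° → command heading 189.6°, groundspeed 90.7 kt
Leg 4: desired track 217.2°; wind correction +10.8° → command heading 228.0°, groundspeed 61.6 kt
Leg 5: desired track 235.6°; wind correction +2.0° → command heading 237.6°, groundspeed 59.4 kt
Leg 6: desired track 39.5°; wind correction -9.8° → command heading 29.7°, groundspeed 167.3 kt

Leg 1: heading=118.9°, groundspeed=152.9 kt
Leg 2: heading=225.8°, groundspeed=62.5 kt
Leg 3: heading=189.6°, groundspeed=90.7 kt
Leg 4: heading=228.0°, groundspeed=61.6 kt
Leg 5: heading=237.6°, groundspeed=59.4 kt
Leg 6: heading=29.7°, groundspeed=167.3 kt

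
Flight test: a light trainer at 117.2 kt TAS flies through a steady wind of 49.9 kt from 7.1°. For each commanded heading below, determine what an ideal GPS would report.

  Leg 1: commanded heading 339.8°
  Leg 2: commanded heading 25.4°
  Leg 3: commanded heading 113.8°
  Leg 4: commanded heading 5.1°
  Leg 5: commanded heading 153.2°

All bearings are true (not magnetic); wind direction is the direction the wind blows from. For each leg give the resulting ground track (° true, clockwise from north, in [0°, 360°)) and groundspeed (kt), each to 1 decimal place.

Leg 1: heading 339.8°; drift -17.4° → track 322.4°, groundspeed 76.4 kt
Leg 2: heading 25.4°; drift +12.6° → track 38.0°, groundspeed 71.6 kt
Leg 3: heading 113.8°; drift +20.0° → track 133.8°, groundspeed 140.0 kt
Leg 4: heading 5.1°; drift -1.5° → track 3.6°, groundspeed 67.4 kt
Leg 5: heading 153.2°; drift +10.0° → track 163.2°, groundspeed 161.0 kt

Leg 1: track=322.4°, groundspeed=76.4 kt
Leg 2: track=38.0°, groundspeed=71.6 kt
Leg 3: track=133.8°, groundspeed=140.0 kt
Leg 4: track=3.6°, groundspeed=67.4 kt
Leg 5: track=163.2°, groundspeed=161.0 kt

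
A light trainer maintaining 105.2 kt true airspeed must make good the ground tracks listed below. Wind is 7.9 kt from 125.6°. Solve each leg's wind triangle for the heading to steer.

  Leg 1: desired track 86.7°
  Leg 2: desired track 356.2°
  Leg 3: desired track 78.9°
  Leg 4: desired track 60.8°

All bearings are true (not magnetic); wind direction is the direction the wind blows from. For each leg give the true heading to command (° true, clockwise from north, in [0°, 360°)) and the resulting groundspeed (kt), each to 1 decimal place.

Leg 1: heading=89.4°, groundspeed=98.9 kt
Leg 2: heading=359.5°, groundspeed=110.0 kt
Leg 3: heading=82.0°, groundspeed=99.6 kt
Leg 4: heading=64.7°, groundspeed=101.6 kt

Leg 1: desired track 86.7°; wind correction +2.7° → command heading 89.4°, groundspeed 98.9 kt
Leg 2: desired track 356.2°; wind correction +3.3° → command heading 359.5°, groundspeed 110.0 kt
Leg 3: desired track 78.9°; wind correction +3.1° → command heading 82.0°, groundspeed 99.6 kt
Leg 4: desired track 60.8°; wind correction +3.9° → command heading 64.7°, groundspeed 101.6 kt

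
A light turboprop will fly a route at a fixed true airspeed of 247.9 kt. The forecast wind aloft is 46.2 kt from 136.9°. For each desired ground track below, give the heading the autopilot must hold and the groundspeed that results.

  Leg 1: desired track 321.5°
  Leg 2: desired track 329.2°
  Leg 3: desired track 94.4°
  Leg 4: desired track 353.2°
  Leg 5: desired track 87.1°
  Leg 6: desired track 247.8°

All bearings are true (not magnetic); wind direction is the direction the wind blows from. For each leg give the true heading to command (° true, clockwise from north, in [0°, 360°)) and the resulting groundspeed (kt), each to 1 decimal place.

Leg 1: heading=322.4°, groundspeed=293.9 kt
Leg 2: heading=331.5°, groundspeed=292.8 kt
Leg 3: heading=101.6°, groundspeed=211.9 kt
Leg 4: heading=359.5°, groundspeed=283.6 kt
Leg 5: heading=95.3°, groundspeed=215.6 kt
Leg 6: heading=237.8°, groundspeed=260.6 kt

Leg 1: desired track 321.5°; wind correction +0.9° → command heading 322.4°, groundspeed 293.9 kt
Leg 2: desired track 329.2°; wind correction +2.3° → command heading 331.5°, groundspeed 292.8 kt
Leg 3: desired track 94.4°; wind correction +7.2° → command heading 101.6°, groundspeed 211.9 kt
Leg 4: desired track 353.2°; wind correction +6.3° → command heading 359.5°, groundspeed 283.6 kt
Leg 5: desired track 87.1°; wind correction +8.2° → command heading 95.3°, groundspeed 215.6 kt
Leg 6: desired track 247.8°; wind correction -10.0° → command heading 237.8°, groundspeed 260.6 kt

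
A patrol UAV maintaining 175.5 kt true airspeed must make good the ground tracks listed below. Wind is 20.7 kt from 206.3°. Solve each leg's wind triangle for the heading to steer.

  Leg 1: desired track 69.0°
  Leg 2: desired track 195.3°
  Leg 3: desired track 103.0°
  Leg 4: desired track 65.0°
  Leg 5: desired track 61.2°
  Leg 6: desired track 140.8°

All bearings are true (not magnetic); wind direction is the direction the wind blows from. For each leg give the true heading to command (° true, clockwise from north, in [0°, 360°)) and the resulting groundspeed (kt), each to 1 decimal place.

Leg 1: heading=73.6°, groundspeed=190.2 kt
Leg 2: heading=196.6°, groundspeed=155.1 kt
Leg 3: heading=109.6°, groundspeed=179.1 kt
Leg 4: heading=69.2°, groundspeed=191.2 kt
Leg 5: heading=65.1°, groundspeed=192.1 kt
Leg 6: heading=147.0°, groundspeed=165.9 kt

Leg 1: desired track 69.0°; wind correction +4.6° → command heading 73.6°, groundspeed 190.2 kt
Leg 2: desired track 195.3°; wind correction +1.3° → command heading 196.6°, groundspeed 155.1 kt
Leg 3: desired track 103.0°; wind correction +6.6° → command heading 109.6°, groundspeed 179.1 kt
Leg 4: desired track 65.0°; wind correction +4.2° → command heading 69.2°, groundspeed 191.2 kt
Leg 5: desired track 61.2°; wind correction +3.9° → command heading 65.1°, groundspeed 192.1 kt
Leg 6: desired track 140.8°; wind correction +6.2° → command heading 147.0°, groundspeed 165.9 kt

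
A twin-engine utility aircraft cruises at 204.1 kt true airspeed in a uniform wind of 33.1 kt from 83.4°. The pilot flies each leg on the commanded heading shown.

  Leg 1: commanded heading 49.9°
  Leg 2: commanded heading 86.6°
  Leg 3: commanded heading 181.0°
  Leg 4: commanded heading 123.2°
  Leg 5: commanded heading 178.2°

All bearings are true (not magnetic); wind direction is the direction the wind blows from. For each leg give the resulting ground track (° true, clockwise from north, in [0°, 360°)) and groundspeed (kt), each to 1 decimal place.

Leg 1: heading 49.9°; drift -5.9° → track 44.0°, groundspeed 177.4 kt
Leg 2: heading 86.6°; drift +0.6° → track 87.2°, groundspeed 171.1 kt
Leg 3: heading 181.0°; drift +8.9° → track 189.9°, groundspeed 211.0 kt
Leg 4: heading 123.2°; drift +6.8° → track 130.0°, groundspeed 179.9 kt
Leg 5: heading 178.2°; drift +9.1° → track 187.3°, groundspeed 209.5 kt

Leg 1: track=44.0°, groundspeed=177.4 kt
Leg 2: track=87.2°, groundspeed=171.1 kt
Leg 3: track=189.9°, groundspeed=211.0 kt
Leg 4: track=130.0°, groundspeed=179.9 kt
Leg 5: track=187.3°, groundspeed=209.5 kt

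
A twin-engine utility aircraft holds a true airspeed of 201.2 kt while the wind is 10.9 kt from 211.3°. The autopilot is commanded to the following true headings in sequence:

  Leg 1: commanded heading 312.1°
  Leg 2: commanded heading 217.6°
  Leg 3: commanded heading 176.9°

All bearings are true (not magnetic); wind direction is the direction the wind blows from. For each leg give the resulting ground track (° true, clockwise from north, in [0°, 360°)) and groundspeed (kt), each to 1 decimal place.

Leg 1: track=315.1°, groundspeed=203.5 kt
Leg 2: track=218.0°, groundspeed=190.4 kt
Leg 3: track=175.1°, groundspeed=192.3 kt

Leg 1: heading 312.1°; drift +3.0° → track 315.1°, groundspeed 203.5 kt
Leg 2: heading 217.6°; drift +0.4° → track 218.0°, groundspeed 190.4 kt
Leg 3: heading 176.9°; drift -1.8° → track 175.1°, groundspeed 192.3 kt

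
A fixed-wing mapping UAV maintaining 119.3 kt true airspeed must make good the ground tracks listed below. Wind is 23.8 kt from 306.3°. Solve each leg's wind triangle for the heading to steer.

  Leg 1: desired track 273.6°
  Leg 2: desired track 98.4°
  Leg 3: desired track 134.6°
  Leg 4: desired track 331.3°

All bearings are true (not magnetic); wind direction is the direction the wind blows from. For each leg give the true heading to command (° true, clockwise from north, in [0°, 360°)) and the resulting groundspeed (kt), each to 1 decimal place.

Leg 1: heading=279.8°, groundspeed=98.6 kt
Leg 2: heading=93.0°, groundspeed=139.8 kt
Leg 3: heading=136.3°, groundspeed=142.8 kt
Leg 4: heading=326.5°, groundspeed=97.3 kt

Leg 1: desired track 273.6°; wind correction +6.2° → command heading 279.8°, groundspeed 98.6 kt
Leg 2: desired track 98.4°; wind correction -5.4° → command heading 93.0°, groundspeed 139.8 kt
Leg 3: desired track 134.6°; wind correction +1.7° → command heading 136.3°, groundspeed 142.8 kt
Leg 4: desired track 331.3°; wind correction -4.8° → command heading 326.5°, groundspeed 97.3 kt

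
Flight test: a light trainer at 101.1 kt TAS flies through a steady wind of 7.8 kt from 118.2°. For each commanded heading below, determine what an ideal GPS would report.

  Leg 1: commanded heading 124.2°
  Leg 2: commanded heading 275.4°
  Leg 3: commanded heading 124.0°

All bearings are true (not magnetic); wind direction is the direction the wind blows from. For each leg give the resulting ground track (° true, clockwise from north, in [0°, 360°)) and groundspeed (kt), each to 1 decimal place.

Leg 1: heading 124.2°; drift +0.5° → track 124.7°, groundspeed 93.3 kt
Leg 2: heading 275.4°; drift +1.6° → track 277.0°, groundspeed 108.3 kt
Leg 3: heading 124.0°; drift +0.5° → track 124.5°, groundspeed 93.3 kt

Leg 1: track=124.7°, groundspeed=93.3 kt
Leg 2: track=277.0°, groundspeed=108.3 kt
Leg 3: track=124.5°, groundspeed=93.3 kt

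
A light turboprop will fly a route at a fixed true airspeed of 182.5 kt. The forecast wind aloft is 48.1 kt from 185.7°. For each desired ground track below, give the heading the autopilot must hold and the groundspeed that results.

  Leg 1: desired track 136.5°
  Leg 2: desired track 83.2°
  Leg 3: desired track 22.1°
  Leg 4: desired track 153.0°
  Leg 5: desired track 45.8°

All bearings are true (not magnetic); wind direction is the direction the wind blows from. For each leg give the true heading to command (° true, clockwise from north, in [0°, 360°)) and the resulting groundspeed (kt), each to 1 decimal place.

Leg 1: heading=148.0°, groundspeed=147.4 kt
Leg 2: heading=98.1°, groundspeed=186.8 kt
Leg 3: heading=26.4°, groundspeed=228.1 kt
Leg 4: heading=161.2°, groundspeed=140.2 kt
Leg 5: heading=55.6°, groundspeed=216.6 kt

Leg 1: desired track 136.5°; wind correction +11.5° → command heading 148.0°, groundspeed 147.4 kt
Leg 2: desired track 83.2°; wind correction +14.9° → command heading 98.1°, groundspeed 186.8 kt
Leg 3: desired track 22.1°; wind correction +4.3° → command heading 26.4°, groundspeed 228.1 kt
Leg 4: desired track 153.0°; wind correction +8.2° → command heading 161.2°, groundspeed 140.2 kt
Leg 5: desired track 45.8°; wind correction +9.8° → command heading 55.6°, groundspeed 216.6 kt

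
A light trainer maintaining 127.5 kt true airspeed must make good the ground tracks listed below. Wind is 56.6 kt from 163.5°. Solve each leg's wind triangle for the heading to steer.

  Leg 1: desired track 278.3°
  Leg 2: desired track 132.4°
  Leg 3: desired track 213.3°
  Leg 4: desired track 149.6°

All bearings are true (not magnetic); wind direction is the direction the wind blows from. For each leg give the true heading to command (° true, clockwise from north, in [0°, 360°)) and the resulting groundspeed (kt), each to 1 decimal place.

Leg 1: desired track 278.3°; wind correction -23.8° → command heading 254.5°, groundspeed 140.4 kt
Leg 2: desired track 132.4°; wind correction +13.3° → command heading 145.7°, groundspeed 75.6 kt
Leg 3: desired track 213.3°; wind correction -19.8° → command heading 193.5°, groundspeed 83.4 kt
Leg 4: desired track 149.6°; wind correction +6.1° → command heading 155.7°, groundspeed 71.8 kt

Leg 1: heading=254.5°, groundspeed=140.4 kt
Leg 2: heading=145.7°, groundspeed=75.6 kt
Leg 3: heading=193.5°, groundspeed=83.4 kt
Leg 4: heading=155.7°, groundspeed=71.8 kt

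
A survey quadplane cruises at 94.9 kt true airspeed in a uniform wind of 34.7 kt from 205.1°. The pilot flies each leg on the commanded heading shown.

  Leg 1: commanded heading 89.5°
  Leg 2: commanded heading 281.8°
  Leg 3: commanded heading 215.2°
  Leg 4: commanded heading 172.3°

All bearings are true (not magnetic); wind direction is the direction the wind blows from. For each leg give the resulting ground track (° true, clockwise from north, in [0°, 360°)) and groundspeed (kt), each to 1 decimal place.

Leg 1: heading 89.5°; drift -15.9° → track 73.6°, groundspeed 114.3 kt
Leg 2: heading 281.8°; drift +21.2° → track 303.0°, groundspeed 93.2 kt
Leg 3: heading 215.2°; drift +5.7° → track 220.9°, groundspeed 61.0 kt
Leg 4: heading 172.3°; drift -16.0° → track 156.3°, groundspeed 68.4 kt

Leg 1: track=73.6°, groundspeed=114.3 kt
Leg 2: track=303.0°, groundspeed=93.2 kt
Leg 3: track=220.9°, groundspeed=61.0 kt
Leg 4: track=156.3°, groundspeed=68.4 kt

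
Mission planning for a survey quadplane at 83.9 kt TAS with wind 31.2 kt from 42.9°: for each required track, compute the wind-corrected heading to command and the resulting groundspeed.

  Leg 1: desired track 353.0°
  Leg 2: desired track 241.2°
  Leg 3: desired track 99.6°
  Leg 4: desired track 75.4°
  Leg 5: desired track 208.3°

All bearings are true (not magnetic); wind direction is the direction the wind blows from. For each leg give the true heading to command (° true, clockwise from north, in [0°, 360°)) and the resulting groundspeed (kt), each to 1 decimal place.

Leg 1: desired track 353.0°; wind correction +16.5° → command heading 9.5°, groundspeed 60.3 kt
Leg 2: desired track 241.2°; wind correction +6.7° → command heading 247.9°, groundspeed 112.9 kt
Leg 3: desired track 99.6°; wind correction -18.1° → command heading 81.5°, groundspeed 62.6 kt
Leg 4: desired track 75.4°; wind correction -11.5° → command heading 63.9°, groundspeed 55.9 kt
Leg 5: desired track 208.3°; wind correction -5.4° → command heading 202.9°, groundspeed 113.7 kt

Leg 1: heading=9.5°, groundspeed=60.3 kt
Leg 2: heading=247.9°, groundspeed=112.9 kt
Leg 3: heading=81.5°, groundspeed=62.6 kt
Leg 4: heading=63.9°, groundspeed=55.9 kt
Leg 5: heading=202.9°, groundspeed=113.7 kt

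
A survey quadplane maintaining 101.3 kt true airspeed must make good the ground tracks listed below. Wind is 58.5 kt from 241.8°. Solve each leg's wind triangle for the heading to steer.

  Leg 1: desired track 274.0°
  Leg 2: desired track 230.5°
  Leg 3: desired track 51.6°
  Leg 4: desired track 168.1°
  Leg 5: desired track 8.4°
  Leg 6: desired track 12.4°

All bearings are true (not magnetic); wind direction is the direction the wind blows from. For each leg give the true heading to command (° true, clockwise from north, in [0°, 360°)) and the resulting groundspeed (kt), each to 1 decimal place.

Leg 1: heading=256.1°, groundspeed=46.9 kt
Leg 2: heading=237.0°, groundspeed=43.3 kt
Leg 3: heading=45.7°, groundspeed=158.3 kt
Leg 4: heading=201.8°, groundspeed=67.9 kt
Leg 5: heading=340.8°, groundspeed=124.6 kt
Leg 6: heading=346.4°, groundspeed=129.1 kt

Leg 1: desired track 274.0°; wind correction -17.9° → command heading 256.1°, groundspeed 46.9 kt
Leg 2: desired track 230.5°; wind correction +6.5° → command heading 237.0°, groundspeed 43.3 kt
Leg 3: desired track 51.6°; wind correction -5.9° → command heading 45.7°, groundspeed 158.3 kt
Leg 4: desired track 168.1°; wind correction +33.7° → command heading 201.8°, groundspeed 67.9 kt
Leg 5: desired track 8.4°; wind correction -27.6° → command heading 340.8°, groundspeed 124.6 kt
Leg 6: desired track 12.4°; wind correction -26.0° → command heading 346.4°, groundspeed 129.1 kt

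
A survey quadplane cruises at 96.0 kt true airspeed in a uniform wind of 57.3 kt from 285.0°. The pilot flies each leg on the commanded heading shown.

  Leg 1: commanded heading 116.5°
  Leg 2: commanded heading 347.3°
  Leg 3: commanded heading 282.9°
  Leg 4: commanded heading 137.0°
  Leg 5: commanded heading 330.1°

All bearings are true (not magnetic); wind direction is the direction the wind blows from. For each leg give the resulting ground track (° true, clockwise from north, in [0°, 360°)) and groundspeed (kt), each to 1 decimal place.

Leg 1: track=112.2°, groundspeed=152.6 kt
Leg 2: track=23.5°, groundspeed=85.9 kt
Leg 3: track=279.8°, groundspeed=38.8 kt
Leg 4: track=125.1°, groundspeed=147.7 kt
Leg 5: track=6.3°, groundspeed=68.8 kt

Leg 1: heading 116.5°; drift -4.3° → track 112.2°, groundspeed 152.6 kt
Leg 2: heading 347.3°; drift +36.2° → track 23.5°, groundspeed 85.9 kt
Leg 3: heading 282.9°; drift -3.1° → track 279.8°, groundspeed 38.8 kt
Leg 4: heading 137.0°; drift -11.9° → track 125.1°, groundspeed 147.7 kt
Leg 5: heading 330.1°; drift +36.2° → track 6.3°, groundspeed 68.8 kt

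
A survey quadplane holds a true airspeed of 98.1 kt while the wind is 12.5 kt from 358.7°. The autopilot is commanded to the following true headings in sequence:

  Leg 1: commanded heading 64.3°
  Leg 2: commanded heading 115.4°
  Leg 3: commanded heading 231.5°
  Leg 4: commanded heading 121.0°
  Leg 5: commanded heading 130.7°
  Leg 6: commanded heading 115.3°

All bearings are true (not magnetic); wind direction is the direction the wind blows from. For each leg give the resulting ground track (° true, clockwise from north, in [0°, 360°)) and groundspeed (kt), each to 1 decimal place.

Leg 1: track=71.3°, groundspeed=93.6 kt
Leg 2: track=121.5°, groundspeed=104.3 kt
Leg 3: track=226.1°, groundspeed=106.1 kt
Leg 4: track=126.8°, groundspeed=105.3 kt
Leg 5: track=135.7°, groundspeed=106.9 kt
Leg 6: track=121.5°, groundspeed=104.3 kt

Leg 1: heading 64.3°; drift +7.0° → track 71.3°, groundspeed 93.6 kt
Leg 2: heading 115.4°; drift +6.1° → track 121.5°, groundspeed 104.3 kt
Leg 3: heading 231.5°; drift -5.4° → track 226.1°, groundspeed 106.1 kt
Leg 4: heading 121.0°; drift +5.8° → track 126.8°, groundspeed 105.3 kt
Leg 5: heading 130.7°; drift +5.0° → track 135.7°, groundspeed 106.9 kt
Leg 6: heading 115.3°; drift +6.2° → track 121.5°, groundspeed 104.3 kt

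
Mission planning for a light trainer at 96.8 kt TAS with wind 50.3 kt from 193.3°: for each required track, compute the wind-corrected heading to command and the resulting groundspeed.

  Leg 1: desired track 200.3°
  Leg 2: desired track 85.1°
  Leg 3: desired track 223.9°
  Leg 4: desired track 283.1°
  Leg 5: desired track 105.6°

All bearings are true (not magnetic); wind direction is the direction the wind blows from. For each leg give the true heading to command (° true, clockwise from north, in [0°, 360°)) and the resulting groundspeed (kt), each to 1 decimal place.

Leg 1: desired track 200.3°; wind correction -3.6° → command heading 196.7°, groundspeed 46.7 kt
Leg 2: desired track 85.1°; wind correction +29.6° → command heading 114.7°, groundspeed 99.9 kt
Leg 3: desired track 223.9°; wind correction -15.3° → command heading 208.6°, groundspeed 50.1 kt
Leg 4: desired track 283.1°; wind correction -31.3° → command heading 251.8°, groundspeed 82.5 kt
Leg 5: desired track 105.6°; wind correction +31.3° → command heading 136.9°, groundspeed 80.7 kt

Leg 1: heading=196.7°, groundspeed=46.7 kt
Leg 2: heading=114.7°, groundspeed=99.9 kt
Leg 3: heading=208.6°, groundspeed=50.1 kt
Leg 4: heading=251.8°, groundspeed=82.5 kt
Leg 5: heading=136.9°, groundspeed=80.7 kt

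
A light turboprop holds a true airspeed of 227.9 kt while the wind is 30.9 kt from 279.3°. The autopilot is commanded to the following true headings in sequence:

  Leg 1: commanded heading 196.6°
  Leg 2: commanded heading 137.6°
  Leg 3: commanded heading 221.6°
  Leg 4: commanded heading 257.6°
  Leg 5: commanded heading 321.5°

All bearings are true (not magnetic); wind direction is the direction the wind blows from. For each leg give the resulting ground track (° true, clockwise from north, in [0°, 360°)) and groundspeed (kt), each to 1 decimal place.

Leg 1: heading 196.6°; drift -7.8° → track 188.8°, groundspeed 226.1 kt
Leg 2: heading 137.6°; drift -4.3° → track 133.3°, groundspeed 252.9 kt
Leg 3: heading 221.6°; drift -7.0° → track 214.6°, groundspeed 213.0 kt
Leg 4: heading 257.6°; drift -3.3° → track 254.3°, groundspeed 199.5 kt
Leg 5: heading 321.5°; drift +5.8° → track 327.3°, groundspeed 206.1 kt

Leg 1: track=188.8°, groundspeed=226.1 kt
Leg 2: track=133.3°, groundspeed=252.9 kt
Leg 3: track=214.6°, groundspeed=213.0 kt
Leg 4: track=254.3°, groundspeed=199.5 kt
Leg 5: track=327.3°, groundspeed=206.1 kt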